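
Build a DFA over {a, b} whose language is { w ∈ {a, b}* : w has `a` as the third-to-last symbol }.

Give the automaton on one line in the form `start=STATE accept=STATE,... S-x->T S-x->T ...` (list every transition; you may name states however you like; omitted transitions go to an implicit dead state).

Because acceptance depends on a position counted from the end, the machine has to buffer the most recent 3 symbols. Make each state the string of the last up-to-3 symbols read; on input `x` shift the window left and append `x`. Accept when the buffered window has length 3 and begins with `a`.
A 15-state machine:
          a    b  
>  q0     q1   q2 
   q1     q3   q4 
   q2     q5   q6 
   q3     q7   q8 
   q4     q9  q10 
   q5    q11  q12 
   q6    q13  q14 
 * q7     q7   q8 
 * q8     q9  q10 
 * q9    q11  q12 
 * q10   q13  q14 
   q11    q7   q8 
   q12    q9  q10 
   q13   q11  q12 
   q14   q13  q14 
(> = start, * = accepting)

start=q0 accept=q7,q8,q9,q10 q0-a->q1 q0-b->q2 q1-a->q3 q1-b->q4 q2-a->q5 q2-b->q6 q3-a->q7 q3-b->q8 q4-a->q9 q4-b->q10 q5-a->q11 q5-b->q12 q6-a->q13 q6-b->q14 q7-a->q7 q7-b->q8 q8-a->q9 q8-b->q10 q9-a->q11 q9-b->q12 q10-a->q13 q10-b->q14 q11-a->q7 q11-b->q8 q12-a->q9 q12-b->q10 q13-a->q11 q13-b->q12 q14-a->q13 q14-b->q14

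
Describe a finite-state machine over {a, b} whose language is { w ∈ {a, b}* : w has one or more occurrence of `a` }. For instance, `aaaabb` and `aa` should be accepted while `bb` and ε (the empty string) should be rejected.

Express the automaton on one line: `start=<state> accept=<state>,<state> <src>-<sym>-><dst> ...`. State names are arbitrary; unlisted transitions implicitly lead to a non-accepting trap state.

Only the number of `a`s matters, and only up to 2. Make a chain S0 → S1 → S2 advanced by each `a` (with S2 absorbing); every other symbol self-loops. The accepting set is {S1, S2}.
With 3 states:
        a   b  
>  S0   S1  S0 
 * S1   S2  S1 
 * S2   S2  S2 
(> = start, * = accepting)

start=S0 accept=S1,S2 S0-a->S1 S0-b->S0 S1-a->S2 S1-b->S1 S2-a->S2 S2-b->S2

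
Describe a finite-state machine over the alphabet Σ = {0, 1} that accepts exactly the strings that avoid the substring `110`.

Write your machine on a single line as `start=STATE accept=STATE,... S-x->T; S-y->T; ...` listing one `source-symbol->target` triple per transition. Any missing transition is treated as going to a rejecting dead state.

start=A; accept=A,B,C; A-0->A; A-1->B; B-0->A; B-1->C; C-0->D; C-1->C; D-0->D; D-1->D

Track partial matches of the forbidden pattern `110`. State D is a dead state reached once `110` has occurred; every other state accepts. A means no part of `110` is currently matched.
       0  1 
>* A   A  B 
 * B   A  C 
 * C   D  C 
   D   D  D 
(> = start, * = accepting)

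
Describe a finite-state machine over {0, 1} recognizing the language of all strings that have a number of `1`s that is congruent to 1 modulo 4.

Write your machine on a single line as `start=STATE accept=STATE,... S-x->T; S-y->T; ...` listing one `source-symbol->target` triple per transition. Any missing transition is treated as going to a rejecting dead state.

start=S0; accept=S1; S0-0->S0; S0-1->S1; S1-0->S1; S1-1->S2; S2-0->S2; S2-1->S3; S3-0->S3; S3-1->S0

Keep the running count of `1`s modulo 4: each `1` advances along the cycle S0 → S1 → S2 → S3 → S0 while other symbols loop. Accept at S1.
4 states suffice.
        0   1  
>  S0   S0  S1 
 * S1   S1  S2 
   S2   S2  S3 
   S3   S3  S0 
(> = start, * = accepting)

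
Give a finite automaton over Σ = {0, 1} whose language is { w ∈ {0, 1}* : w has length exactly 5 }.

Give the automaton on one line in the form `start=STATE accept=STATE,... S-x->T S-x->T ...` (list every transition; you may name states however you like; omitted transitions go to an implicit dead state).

start=A accept=F A-0->B A-1->B B-0->C B-1->C C-0->D C-1->D D-0->E D-1->E E-0->F E-1->F F-0->G F-1->G G-0->G G-1->G

We only need to distinguish lengths 0, 1, …, 5, and '>5'. Chain A → B → C → D → E → F → G on every symbol, with G looping. Accepting states: {F}.
With 7 states:
       0  1 
>  A   B  B 
   B   C  C 
   C   D  D 
   D   E  E 
   E   F  F 
 * F   G  G 
   G   G  G 
(> = start, * = accepting)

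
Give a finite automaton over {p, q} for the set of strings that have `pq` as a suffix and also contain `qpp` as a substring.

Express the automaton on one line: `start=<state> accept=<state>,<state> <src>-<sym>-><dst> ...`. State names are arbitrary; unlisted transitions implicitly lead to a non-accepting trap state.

Handle the two conditions separately and then intersect. The first has 3 states tracking how much of the suffix `pq` has currently been matched; the second has 4 states tracking whether and how much of `qpp` has been seen. A product state is a pair (one from each), accepting exactly when both do. Equivalent product states are then merged.
6 states suffice.
        p   q  
>  s0   s0  s1 
   s1   s2  s1 
   s2   s3  s1 
   s3   s3  s4 
 * s4   s3  s5 
   s5   s3  s5 
(> = start, * = accepting)

start=s0 accept=s4 s0-p->s0 s0-q->s1 s1-p->s2 s1-q->s1 s2-p->s3 s2-q->s1 s3-p->s3 s3-q->s4 s4-p->s3 s4-q->s5 s5-p->s3 s5-q->s5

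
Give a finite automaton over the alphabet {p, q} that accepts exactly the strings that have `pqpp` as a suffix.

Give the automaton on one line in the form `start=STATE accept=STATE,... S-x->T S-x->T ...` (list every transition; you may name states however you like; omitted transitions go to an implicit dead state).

Remember how much of `pqpp` the current input suffix matches. State s0 means no match yet; s1 means the last symbol is `p`; s2 means the last 2 symbols are `pq`; s3 means the last 3 symbols are `pqp`; s4 means the last 4 symbols are `pqpp`. Only s4 accepts. On a mismatch, fall back to the longest proper suffix that is still a prefix of `pqpp`.
A 5-state machine:
        p   q  
>  s0   s1  s0 
   s1   s1  s2 
   s2   s3  s0 
   s3   s4  s2 
 * s4   s1  s2 
(> = start, * = accepting)

start=s0 accept=s4 s0-p->s1 s0-q->s0 s1-p->s1 s1-q->s2 s2-p->s3 s2-q->s0 s3-p->s4 s3-q->s2 s4-p->s1 s4-q->s2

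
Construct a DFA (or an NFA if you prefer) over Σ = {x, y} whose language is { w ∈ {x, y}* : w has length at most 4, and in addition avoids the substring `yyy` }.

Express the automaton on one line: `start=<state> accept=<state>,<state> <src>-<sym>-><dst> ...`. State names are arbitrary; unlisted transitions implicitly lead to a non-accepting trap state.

Handle the two conditions separately and then intersect. The first has 6 states tracking the input length, saturating at 5; the second has 4 states tracking partial matches of the forbidden pattern `yyy`. A product state is a pair (one from each), accepting exactly when both do. Equivalent product states are then merged.
With 10 states:
        x   y  
>* q0   q1  q2 
 * q1   q3  q4 
 * q2   q3  q5 
 * q3   q6  q6 
 * q4   q6  q7 
 * q5   q6  q8 
 * q6   q9  q9 
 * q7   q9  q8 
   q8   q8  q8 
 * q9   q8  q8 
(> = start, * = accepting)

start=q0 accept=q0,q1,q2,q3,q4,q5,q6,q7,q9 q0-x->q1 q0-y->q2 q1-x->q3 q1-y->q4 q2-x->q3 q2-y->q5 q3-x->q6 q3-y->q6 q4-x->q6 q4-y->q7 q5-x->q6 q5-y->q8 q6-x->q9 q6-y->q9 q7-x->q9 q7-y->q8 q8-x->q8 q8-y->q8 q9-x->q8 q9-y->q8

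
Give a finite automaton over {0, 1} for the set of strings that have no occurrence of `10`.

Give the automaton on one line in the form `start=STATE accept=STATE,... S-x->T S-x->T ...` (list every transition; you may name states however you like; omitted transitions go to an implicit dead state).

start=s0 accept=s0,s1 s0-0->s0 s0-1->s1 s1-0->s2 s1-1->s1 s2-0->s2 s2-1->s2

This is the complement of 'contains `10`'. Use the same substring-matching states — s0 through s2 holding how much of `10` has just been matched — but flip the accepting set: everything except the trap s2 accepts.
        0   1  
>* s0   s0  s1 
 * s1   s2  s1 
   s2   s2  s2 
(> = start, * = accepting)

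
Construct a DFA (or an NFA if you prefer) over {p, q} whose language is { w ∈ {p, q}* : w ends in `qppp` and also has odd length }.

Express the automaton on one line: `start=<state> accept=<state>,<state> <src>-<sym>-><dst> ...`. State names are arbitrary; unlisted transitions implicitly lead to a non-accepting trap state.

Run two small machines in parallel and take their product. One (5 states) tracks how much of the suffix `qppp` has currently been matched; the other (2 states) tracks the input length modulo 2. Each combined state is a pair, one component from each; accept when both components accept. Equivalent product states are then merged.
6 states suffice.
       p  q 
>  A   B  B 
   B   A  C 
   C   D  B 
   D   E  C 
   E   F  B 
 * F   A  C 
(> = start, * = accepting)

start=A accept=F A-p->B A-q->B B-p->A B-q->C C-p->D C-q->B D-p->E D-q->C E-p->F E-q->B F-p->A F-q->C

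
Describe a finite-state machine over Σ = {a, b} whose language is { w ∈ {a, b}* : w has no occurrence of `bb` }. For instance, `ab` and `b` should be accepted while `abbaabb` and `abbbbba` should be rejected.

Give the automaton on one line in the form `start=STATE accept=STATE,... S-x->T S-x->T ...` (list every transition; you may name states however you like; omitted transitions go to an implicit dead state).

This is the complement of 'contains `bb`'. Use the same substring-matching states — q0 through q2 holding how much of `bb` has just been matched — but flip the accepting set: everything except the trap q2 accepts.
3 states suffice.
        a   b  
>* q0   q0  q1 
 * q1   q0  q2 
   q2   q2  q2 
(> = start, * = accepting)

start=q0 accept=q0,q1 q0-a->q0 q0-b->q1 q1-a->q0 q1-b->q2 q2-a->q2 q2-b->q2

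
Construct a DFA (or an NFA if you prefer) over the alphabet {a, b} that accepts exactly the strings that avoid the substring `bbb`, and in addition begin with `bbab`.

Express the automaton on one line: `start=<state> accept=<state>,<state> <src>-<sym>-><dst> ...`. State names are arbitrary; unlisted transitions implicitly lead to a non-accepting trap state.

start=q0 accept=q5,q6,q7 q0-a->q1 q0-b->q2 q1-a->q1 q1-b->q1 q2-a->q1 q2-b->q3 q3-a->q4 q3-b->q1 q4-a->q1 q4-b->q5 q5-a->q6 q5-b->q7 q6-a->q6 q6-b->q5 q7-a->q6 q7-b->q1

Run two small machines in parallel and take their product. One (4 states) tracks partial matches of the forbidden pattern `bbb`; the other (6 states) tracks whether the input so far still matches the prefix `bbab`. Each combined state is a pair, one component from each; accept when both components accept. Minimizing collapses redundant product states.
With 8 states:
        a   b  
>  q0   q1  q2 
   q1   q1  q1 
   q2   q1  q3 
   q3   q4  q1 
   q4   q1  q5 
 * q5   q6  q7 
 * q6   q6  q5 
 * q7   q6  q1 
(> = start, * = accepting)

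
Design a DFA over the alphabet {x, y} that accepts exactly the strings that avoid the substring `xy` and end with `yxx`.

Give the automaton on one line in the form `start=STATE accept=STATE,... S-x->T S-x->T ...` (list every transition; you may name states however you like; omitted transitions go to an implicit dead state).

Build one automaton per condition and run them in lockstep. One (3 states) tracks partial matches of the forbidden pattern `xy`; the other (4 states) tracks how much of the suffix `yxx` has currently been matched. Each combined state is a pair, one component from each; accept when both components accept.
9 states suffice.
        x   y  
>  s0   s1  s2 
   s1   s1  s3 
   s2   s4  s2 
   s3   s5  s3 
   s4   s6  s3 
   s5   s7  s3 
 * s6   s1  s3 
   s7   s8  s3 
   s8   s8  s3 
(> = start, * = accepting)

start=s0 accept=s6 s0-x->s1 s0-y->s2 s1-x->s1 s1-y->s3 s2-x->s4 s2-y->s2 s3-x->s5 s3-y->s3 s4-x->s6 s4-y->s3 s5-x->s7 s5-y->s3 s6-x->s1 s6-y->s3 s7-x->s8 s7-y->s3 s8-x->s8 s8-y->s3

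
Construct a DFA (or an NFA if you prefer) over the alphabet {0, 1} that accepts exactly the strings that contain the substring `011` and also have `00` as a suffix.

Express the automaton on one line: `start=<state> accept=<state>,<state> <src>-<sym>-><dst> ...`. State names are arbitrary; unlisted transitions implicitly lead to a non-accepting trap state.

start=A accept=G A-0->B A-1->A B-0->C B-1->D C-0->C C-1->D D-0->B D-1->E E-0->F E-1->E F-0->G F-1->E G-0->G G-1->E

Build one automaton per condition and run them in lockstep. One (4 states) tracks whether and how much of `011` has been seen; the other (3 states) tracks how much of the suffix `00` has currently been matched. Each combined state is a pair, one component from each; accept when both components accept.
With 7 states:
       0  1 
>  A   B  A 
   B   C  D 
   C   C  D 
   D   B  E 
   E   F  E 
   F   G  E 
 * G   G  E 
(> = start, * = accepting)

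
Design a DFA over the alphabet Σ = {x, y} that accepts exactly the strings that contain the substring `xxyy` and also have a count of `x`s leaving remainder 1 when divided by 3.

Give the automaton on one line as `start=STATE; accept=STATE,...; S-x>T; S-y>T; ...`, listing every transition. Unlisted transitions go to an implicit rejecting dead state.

start=S0; accept=S14; S0-x>S1; S0-y>S0; S1-x>S2; S1-y>S3; S2-x>S4; S2-y>S5; S3-x>S6; S3-y>S3; S4-x>S7; S4-y>S8; S5-x>S9; S5-y>S10; S6-x>S4; S6-y>S11; S7-x>S2; S7-y>S12; S8-x>S1; S8-y>S13; S9-x>S7; S9-y>S0; S10-x>S13; S10-y>S10; S11-x>S9; S11-y>S11; S12-x>S6; S12-y>S14; S13-x>S14; S13-y>S13; S14-x>S10; S14-y>S14

Build one automaton per condition and run them in lockstep. The first has 5 states tracking whether and how much of `xxyy` has been seen; the second has 3 states tracking the count of `x`s modulo 3. A product state is a pair (one from each), accepting exactly when both do.
15 states suffice.
          x    y  
>  S0     S1   S0 
   S1     S2   S3 
   S2     S4   S5 
   S3     S6   S3 
   S4     S7   S8 
   S5     S9  S10 
   S6     S4  S11 
   S7     S2  S12 
   S8     S1  S13 
   S9     S7   S0 
   S10   S13  S10 
   S11    S9  S11 
   S12    S6  S14 
   S13   S14  S13 
 * S14   S10  S14 
(> = start, * = accepting)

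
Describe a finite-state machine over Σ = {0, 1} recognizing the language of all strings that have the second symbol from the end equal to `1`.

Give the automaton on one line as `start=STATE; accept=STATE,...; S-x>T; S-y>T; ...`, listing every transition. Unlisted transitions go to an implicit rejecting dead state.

start=s0; accept=s5,s6; s0-0>s1; s0-1>s2; s1-0>s3; s1-1>s4; s2-0>s5; s2-1>s6; s3-0>s3; s3-1>s4; s4-0>s5; s4-1>s6; s5-0>s3; s5-1>s4; s6-0>s5; s6-1>s6

A DFA must remember the last 2 symbols (since which symbol is second-to-last isn't known until the input ends). Use one state per possible window of the last ≤2 symbols; accept from those whose window starts with `1`.
With 7 states:
        0   1  
>  s0   s1  s2 
   s1   s3  s4 
   s2   s5  s6 
   s3   s3  s4 
   s4   s5  s6 
 * s5   s3  s4 
 * s6   s5  s6 
(> = start, * = accepting)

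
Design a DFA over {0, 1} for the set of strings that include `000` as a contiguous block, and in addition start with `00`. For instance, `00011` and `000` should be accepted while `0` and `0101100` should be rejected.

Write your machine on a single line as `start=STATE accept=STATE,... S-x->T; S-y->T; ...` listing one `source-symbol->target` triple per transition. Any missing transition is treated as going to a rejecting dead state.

start=s0; accept=s4; s0-0->s1; s0-1->s2; s1-0->s3; s1-1->s2; s2-0->s2; s2-1->s2; s3-0->s4; s3-1->s5; s4-0->s4; s4-1->s4; s5-0->s6; s5-1->s5; s6-0->s3; s6-1->s5

Run two small machines in parallel and take their product. One (4 states) tracks whether and how much of `000` has been seen; the other (4 states) tracks whether the input so far still matches the prefix `00`. Each combined state is a pair, one component from each; accept when both components accept. Equivalent product states are then merged.
        0   1  
>  s0   s1  s2 
   s1   s3  s2 
   s2   s2  s2 
   s3   s4  s5 
 * s4   s4  s4 
   s5   s6  s5 
   s6   s3  s5 
(> = start, * = accepting)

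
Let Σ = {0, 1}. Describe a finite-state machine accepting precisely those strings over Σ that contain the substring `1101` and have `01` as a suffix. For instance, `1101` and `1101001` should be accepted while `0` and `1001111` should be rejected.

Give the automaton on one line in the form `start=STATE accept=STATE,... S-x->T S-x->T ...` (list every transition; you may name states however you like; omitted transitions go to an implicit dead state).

start=A accept=G A-0->B A-1->C B-0->B B-1->D C-0->B C-1->E D-0->B D-1->E E-0->F E-1->E F-0->B F-1->G G-0->H G-1->I H-0->H H-1->G I-0->H I-1->I

Build one automaton per condition and run them in lockstep. The first has 5 states tracking whether and how much of `1101` has been seen; the second has 3 states tracking how much of the suffix `01` has currently been matched. A product state is a pair (one from each), accepting exactly when both do.
9 states suffice.
       0  1 
>  A   B  C 
   B   B  D 
   C   B  E 
   D   B  E 
   E   F  E 
   F   B  G 
 * G   H  I 
   H   H  G 
   I   H  I 
(> = start, * = accepting)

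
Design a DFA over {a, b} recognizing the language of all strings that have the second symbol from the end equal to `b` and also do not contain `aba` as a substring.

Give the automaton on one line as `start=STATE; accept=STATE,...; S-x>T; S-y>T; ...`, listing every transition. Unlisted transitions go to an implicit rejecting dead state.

start=q0; accept=q5,q6; q0-a>q1; q0-b>q2; q1-a>q3; q1-b>q4; q2-a>q5; q2-b>q6; q3-a>q3; q3-b>q4; q4-a>q7; q4-b>q6; q5-a>q3; q5-b>q4; q6-a>q5; q6-b>q6; q7-a>q8; q7-b>q9; q8-a>q8; q8-b>q9; q9-a>q7; q9-b>q10; q10-a>q7; q10-b>q10

Build one automaton per condition and run them in lockstep. The first has 7 states tracking the last 2 symbols read; the second has 4 states tracking partial matches of the forbidden pattern `aba`. A product state is a pair (one from each), accepting exactly when both do.
11 states suffice.
          a    b  
>  q0     q1   q2 
   q1     q3   q4 
   q2     q5   q6 
   q3     q3   q4 
   q4     q7   q6 
 * q5     q3   q4 
 * q6     q5   q6 
   q7     q8   q9 
   q8     q8   q9 
   q9     q7  q10 
   q10    q7  q10 
(> = start, * = accepting)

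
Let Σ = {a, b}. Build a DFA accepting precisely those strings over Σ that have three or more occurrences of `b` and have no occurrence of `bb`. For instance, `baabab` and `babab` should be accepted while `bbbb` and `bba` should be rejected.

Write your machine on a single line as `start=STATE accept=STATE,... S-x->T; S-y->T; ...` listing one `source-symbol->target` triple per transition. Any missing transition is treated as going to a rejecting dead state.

Handle the two conditions separately and then intersect. One (5 states) tracks the count of `b`s, saturating at 4; the other (3 states) tracks partial matches of the forbidden pattern `bb`. Each combined state is a pair, one component from each; accept when both components accept.
A 12-state machine:
          a    b  
>  S0     S0   S1 
   S1     S2   S3 
   S2     S2   S4 
   S3     S3   S5 
   S4     S6   S5 
   S5     S5   S7 
   S6     S6   S8 
   S7     S7   S7 
 * S8     S9   S7 
 * S9     S9  S10 
 * S10   S11   S7 
 * S11   S11  S10 
(> = start, * = accepting)

start=S0; accept=S8,S9,S10,S11; S0-a->S0; S0-b->S1; S1-a->S2; S1-b->S3; S2-a->S2; S2-b->S4; S3-a->S3; S3-b->S5; S4-a->S6; S4-b->S5; S5-a->S5; S5-b->S7; S6-a->S6; S6-b->S8; S7-a->S7; S7-b->S7; S8-a->S9; S8-b->S7; S9-a->S9; S9-b->S10; S10-a->S11; S10-b->S7; S11-a->S11; S11-b->S10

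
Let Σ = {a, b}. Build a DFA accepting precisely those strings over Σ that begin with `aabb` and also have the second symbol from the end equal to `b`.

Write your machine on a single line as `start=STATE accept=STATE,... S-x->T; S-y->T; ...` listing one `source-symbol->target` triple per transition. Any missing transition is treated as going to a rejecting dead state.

Handle the two conditions separately and then intersect. One (6 states) tracks whether the input so far still matches the prefix `aabb`; the other (7 states) tracks the last 2 symbols read. Each combined state is a pair, one component from each; accept when both components accept.
13 states suffice.
          a    b  
>  q0     q1   q2 
   q1     q3   q4 
   q2     q5   q6 
   q3     q7   q8 
   q4     q5   q6 
   q5     q7   q4 
   q6     q5   q6 
   q7     q7   q4 
   q8     q5   q9 
 * q9    q10   q9 
 * q10   q11  q12 
   q11   q11  q12 
   q12   q10   q9 
(> = start, * = accepting)

start=q0; accept=q9,q10; q0-a->q1; q0-b->q2; q1-a->q3; q1-b->q4; q2-a->q5; q2-b->q6; q3-a->q7; q3-b->q8; q4-a->q5; q4-b->q6; q5-a->q7; q5-b->q4; q6-a->q5; q6-b->q6; q7-a->q7; q7-b->q4; q8-a->q5; q8-b->q9; q9-a->q10; q9-b->q9; q10-a->q11; q10-b->q12; q11-a->q11; q11-b->q12; q12-a->q10; q12-b->q9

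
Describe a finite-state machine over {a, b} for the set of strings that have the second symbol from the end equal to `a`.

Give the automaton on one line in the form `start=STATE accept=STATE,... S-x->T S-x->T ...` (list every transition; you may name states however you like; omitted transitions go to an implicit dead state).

start=q0 accept=q3,q4 q0-a->q1 q0-b->q2 q1-a->q3 q1-b->q4 q2-a->q5 q2-b->q6 q3-a->q3 q3-b->q4 q4-a->q5 q4-b->q6 q5-a->q3 q5-b->q4 q6-a->q5 q6-b->q6

A DFA must remember the last 2 symbols (since which symbol is second-to-last isn't known until the input ends). Use one state per possible window of the last ≤2 symbols; accept from those whose window starts with `a`.
        a   b  
>  q0   q1  q2 
   q1   q3  q4 
   q2   q5  q6 
 * q3   q3  q4 
 * q4   q5  q6 
   q5   q3  q4 
   q6   q5  q6 
(> = start, * = accepting)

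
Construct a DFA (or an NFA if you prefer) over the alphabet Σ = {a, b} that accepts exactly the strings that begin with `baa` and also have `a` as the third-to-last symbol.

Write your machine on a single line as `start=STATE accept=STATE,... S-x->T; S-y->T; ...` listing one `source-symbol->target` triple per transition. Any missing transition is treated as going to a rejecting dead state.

start=q0; accept=q16,q17,q18,q19; q0-a->q1; q0-b->q2; q1-a->q3; q1-b->q4; q2-a->q5; q2-b->q6; q3-a->q7; q3-b->q8; q4-a->q9; q4-b->q10; q5-a->q11; q5-b->q12; q6-a->q13; q6-b->q14; q7-a->q7; q7-b->q8; q8-a->q9; q8-b->q10; q9-a->q15; q9-b->q12; q10-a->q13; q10-b->q14; q11-a->q16; q11-b->q17; q12-a->q9; q12-b->q10; q13-a->q15; q13-b->q12; q14-a->q13; q14-b->q14; q15-a->q7; q15-b->q8; q16-a->q16; q16-b->q17; q17-a->q18; q17-b->q19; q18-a->q11; q18-b->q20; q19-a->q21; q19-b->q22; q20-a->q18; q20-b->q19; q21-a->q11; q21-b->q20; q22-a->q21; q22-b->q22

Run two small machines in parallel and take their product. One (5 states) tracks whether the input so far still matches the prefix `baa`; the other (15 states) tracks the last 3 symbols read. Each combined state is a pair, one component from each; accept when both components accept.
23 states suffice.
          a    b  
>  q0     q1   q2 
   q1     q3   q4 
   q2     q5   q6 
   q3     q7   q8 
   q4     q9  q10 
   q5    q11  q12 
   q6    q13  q14 
   q7     q7   q8 
   q8     q9  q10 
   q9    q15  q12 
   q10   q13  q14 
   q11   q16  q17 
   q12    q9  q10 
   q13   q15  q12 
   q14   q13  q14 
   q15    q7   q8 
 * q16   q16  q17 
 * q17   q18  q19 
 * q18   q11  q20 
 * q19   q21  q22 
   q20   q18  q19 
   q21   q11  q20 
   q22   q21  q22 
(> = start, * = accepting)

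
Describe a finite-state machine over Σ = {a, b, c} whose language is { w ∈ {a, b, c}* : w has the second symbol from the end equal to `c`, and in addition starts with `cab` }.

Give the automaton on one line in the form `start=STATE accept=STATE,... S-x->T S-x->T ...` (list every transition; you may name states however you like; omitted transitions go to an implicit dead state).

start=s0 accept=s6,s7 s0-a->s1 s0-b->s1 s0-c->s2 s1-a->s1 s1-b->s1 s1-c->s1 s2-a->s3 s2-b->s1 s2-c->s1 s3-a->s1 s3-b->s4 s3-c->s1 s4-a->s4 s4-b->s4 s4-c->s5 s5-a->s6 s5-b->s6 s5-c->s7 s6-a->s4 s6-b->s4 s6-c->s5 s7-a->s6 s7-b->s6 s7-c->s7

Run two small machines in parallel and take their product. The first has 13 states tracking the last 2 symbols read; the second has 5 states tracking whether the input so far still matches the prefix `cab`. A product state is a pair (one from each), accepting exactly when both do. After merging equivalent states the machine shrinks.
        a   b   c  
>  s0   s1  s1  s2 
   s1   s1  s1  s1 
   s2   s3  s1  s1 
   s3   s1  s4  s1 
   s4   s4  s4  s5 
   s5   s6  s6  s7 
 * s6   s4  s4  s5 
 * s7   s6  s6  s7 
(> = start, * = accepting)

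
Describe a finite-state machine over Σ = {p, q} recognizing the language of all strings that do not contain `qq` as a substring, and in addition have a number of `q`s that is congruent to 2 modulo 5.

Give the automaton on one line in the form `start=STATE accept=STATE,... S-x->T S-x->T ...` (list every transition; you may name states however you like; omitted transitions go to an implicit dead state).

start=A accept=E,G A-p->A A-q->B B-p->C B-q->D C-p->C C-q->E D-p->D D-q->F E-p->G E-q->F F-p->F F-q->H G-p->G G-q->I H-p->H H-q->J I-p->K I-q->H J-p->J J-q->L K-p->K K-q->M L-p->L L-q->D M-p->N M-q->J N-p->N N-q->O O-p->A O-q->L

Run two small machines in parallel and take their product. One (3 states) tracks partial matches of the forbidden pattern `qq`; the other (5 states) tracks the count of `q`s modulo 5. Each combined state is a pair, one component from each; accept when both components accept.
15 states suffice.
       p  q 
>  A   A  B 
   B   C  D 
   C   C  E 
   D   D  F 
 * E   G  F 
   F   F  H 
 * G   G  I 
   H   H  J 
   I   K  H 
   J   J  L 
   K   K  M 
   L   L  D 
   M   N  J 
   N   N  O 
   O   A  L 
(> = start, * = accepting)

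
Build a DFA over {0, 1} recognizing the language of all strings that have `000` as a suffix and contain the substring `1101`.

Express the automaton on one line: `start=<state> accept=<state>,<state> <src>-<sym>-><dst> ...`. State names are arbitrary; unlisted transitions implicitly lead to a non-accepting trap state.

Run two small machines in parallel and take their product. The first has 4 states tracking how much of the suffix `000` has currently been matched; the second has 5 states tracking whether and how much of `1101` has been seen. A product state is a pair (one from each), accepting exactly when both do. After merging equivalent states the machine shrinks.
        0   1  
>  S0   S0  S1 
   S1   S0  S2 
   S2   S3  S2 
   S3   S0  S4 
   S4   S5  S4 
   S5   S6  S4 
   S6   S7  S4 
 * S7   S7  S4 
(> = start, * = accepting)

start=S0 accept=S7 S0-0->S0 S0-1->S1 S1-0->S0 S1-1->S2 S2-0->S3 S2-1->S2 S3-0->S0 S3-1->S4 S4-0->S5 S4-1->S4 S5-0->S6 S5-1->S4 S6-0->S7 S6-1->S4 S7-0->S7 S7-1->S4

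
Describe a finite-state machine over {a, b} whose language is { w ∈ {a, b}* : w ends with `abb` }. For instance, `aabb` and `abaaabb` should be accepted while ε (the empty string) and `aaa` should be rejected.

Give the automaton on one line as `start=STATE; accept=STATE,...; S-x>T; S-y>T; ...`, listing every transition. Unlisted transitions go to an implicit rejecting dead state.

Let each state record the length of the longest suffix of the input read so far that is also a prefix of `abb`. S1 means the last symbol is `a`; S2 means the last 2 symbols are `ab`; S3 means the last 3 symbols are `abb`. Accept only at S3, where the string currently ends in `abb`.
With 4 states:
        a   b  
>  S0   S1  S0 
   S1   S1  S2 
   S2   S1  S3 
 * S3   S1  S0 
(> = start, * = accepting)

start=S0; accept=S3; S0-a>S1; S0-b>S0; S1-a>S1; S1-b>S2; S2-a>S1; S2-b>S3; S3-a>S1; S3-b>S0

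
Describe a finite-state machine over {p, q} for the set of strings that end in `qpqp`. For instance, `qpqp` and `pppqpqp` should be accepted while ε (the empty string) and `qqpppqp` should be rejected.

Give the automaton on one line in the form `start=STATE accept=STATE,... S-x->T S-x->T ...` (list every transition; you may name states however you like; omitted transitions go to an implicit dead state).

start=A accept=E A-p->A A-q->B B-p->C B-q->B C-p->A C-q->D D-p->E D-q->B E-p->A E-q->D

Let each state record the length of the longest suffix of the input read so far that is also a prefix of `qpqp`. B means the last symbol is `q`; C means the last 2 symbols are `qp`; D means the last 3 symbols are `qpq`; E means the last 4 symbols are `qpqp`. Accept only at E, where the string currently ends in `qpqp`.
       p  q 
>  A   A  B 
   B   C  B 
   C   A  D 
   D   E  B 
 * E   A  D 
(> = start, * = accepting)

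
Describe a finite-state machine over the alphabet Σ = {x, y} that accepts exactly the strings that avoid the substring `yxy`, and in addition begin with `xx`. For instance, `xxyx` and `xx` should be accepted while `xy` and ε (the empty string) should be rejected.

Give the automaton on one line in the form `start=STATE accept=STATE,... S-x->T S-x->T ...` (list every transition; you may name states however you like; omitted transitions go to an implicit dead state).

Run two small machines in parallel and take their product. The first has 4 states tracking partial matches of the forbidden pattern `yxy`; the second has 4 states tracking whether the input so far still matches the prefix `xx`. A product state is a pair (one from each), accepting exactly when both do. Equivalent product states are then merged.
A 6-state machine:
        x   y  
>  S0   S1  S2 
   S1   S3  S2 
   S2   S2  S2 
 * S3   S3  S4 
 * S4   S5  S4 
 * S5   S3  S2 
(> = start, * = accepting)

start=S0 accept=S3,S4,S5 S0-x->S1 S0-y->S2 S1-x->S3 S1-y->S2 S2-x->S2 S2-y->S2 S3-x->S3 S3-y->S4 S4-x->S5 S4-y->S4 S5-x->S3 S5-y->S2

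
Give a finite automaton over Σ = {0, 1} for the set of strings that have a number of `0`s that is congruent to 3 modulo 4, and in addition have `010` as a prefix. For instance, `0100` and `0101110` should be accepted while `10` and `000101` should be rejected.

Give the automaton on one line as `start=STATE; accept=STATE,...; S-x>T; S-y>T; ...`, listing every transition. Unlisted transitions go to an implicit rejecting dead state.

start=S0; accept=S5; S0-0>S1; S0-1>S2; S1-0>S2; S1-1>S3; S2-0>S2; S2-1>S2; S3-0>S4; S3-1>S2; S4-0>S5; S4-1>S4; S5-0>S6; S5-1>S5; S6-0>S7; S6-1>S6; S7-0>S4; S7-1>S7

Handle the two conditions separately and then intersect. One (4 states) tracks the count of `0`s modulo 4; the other (5 states) tracks whether the input so far still matches the prefix `010`. Each combined state is a pair, one component from each; accept when both components accept. Minimizing collapses redundant product states.
8 states suffice.
        0   1  
>  S0   S1  S2 
   S1   S2  S3 
   S2   S2  S2 
   S3   S4  S2 
   S4   S5  S4 
 * S5   S6  S5 
   S6   S7  S6 
   S7   S4  S7 
(> = start, * = accepting)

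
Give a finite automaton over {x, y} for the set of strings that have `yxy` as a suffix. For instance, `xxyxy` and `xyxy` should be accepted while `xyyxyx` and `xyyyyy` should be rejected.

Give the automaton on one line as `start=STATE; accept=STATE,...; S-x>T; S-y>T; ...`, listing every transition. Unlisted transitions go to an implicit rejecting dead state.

start=s0; accept=s3; s0-x>s0; s0-y>s1; s1-x>s2; s1-y>s1; s2-x>s0; s2-y>s3; s3-x>s2; s3-y>s1

Let each state record the length of the longest suffix of the input read so far that is also a prefix of `yxy`. s1 means the last symbol is `y`; s2 means the last 2 symbols are `yx`; s3 means the last 3 symbols are `yxy`. Accept only at s3, where the string currently ends in `yxy`.
        x   y  
>  s0   s0  s1 
   s1   s2  s1 
   s2   s0  s3 
 * s3   s2  s1 
(> = start, * = accepting)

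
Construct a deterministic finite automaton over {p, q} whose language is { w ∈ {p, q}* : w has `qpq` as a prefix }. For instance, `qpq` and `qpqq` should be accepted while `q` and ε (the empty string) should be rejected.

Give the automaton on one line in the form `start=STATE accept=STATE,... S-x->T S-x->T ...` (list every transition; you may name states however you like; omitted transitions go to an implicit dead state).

Check the first 3 symbols one by one: A through C record how many have matched `qpq` so far; any wrong symbol goes to the dead state E. After all 3 match we enter the accepting sink D.
A 5-state machine:
       p  q 
>  A   E  B 
   B   C  E 
   C   E  D 
 * D   D  D 
   E   E  E 
(> = start, * = accepting)

start=A accept=D A-p->E A-q->B B-p->C B-q->E C-p->E C-q->D D-p->D D-q->D E-p->E E-q->E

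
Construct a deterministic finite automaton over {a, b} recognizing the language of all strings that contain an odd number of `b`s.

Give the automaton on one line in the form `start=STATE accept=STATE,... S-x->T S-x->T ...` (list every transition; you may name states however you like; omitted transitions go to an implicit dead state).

start=q0 accept=q1 q0-a->q0 q0-b->q1 q1-a->q1 q1-b->q0

Keep the running count of `b`s modulo 2: each `b` advances along the cycle q0 → q1 → q0 while other symbols loop. Accept at q1.
A 2-state machine:
        a   b  
>  q0   q0  q1 
 * q1   q1  q0 
(> = start, * = accepting)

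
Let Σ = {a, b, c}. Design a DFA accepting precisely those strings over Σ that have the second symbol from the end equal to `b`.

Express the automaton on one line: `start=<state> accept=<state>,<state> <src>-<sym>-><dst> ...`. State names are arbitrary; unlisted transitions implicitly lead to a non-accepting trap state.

Because acceptance depends on a position counted from the end, the machine has to buffer the most recent 2 symbols. Make each state the string of the last up-to-2 symbols read; on input `x` shift the window left and append `x`. Accept when the buffered window has length 2 and begins with `b`.
          a    b    c  
>  q0     q1   q2   q3 
   q1     q4   q5   q6 
   q2     q7   q8   q9 
   q3    q10  q11  q12 
   q4     q4   q5   q6 
   q5     q7   q8   q9 
   q6    q10  q11  q12 
 * q7     q4   q5   q6 
 * q8     q7   q8   q9 
 * q9    q10  q11  q12 
   q10    q4   q5   q6 
   q11    q7   q8   q9 
   q12   q10  q11  q12 
(> = start, * = accepting)

start=q0 accept=q7,q8,q9 q0-a->q1 q0-b->q2 q0-c->q3 q1-a->q4 q1-b->q5 q1-c->q6 q2-a->q7 q2-b->q8 q2-c->q9 q3-a->q10 q3-b->q11 q3-c->q12 q4-a->q4 q4-b->q5 q4-c->q6 q5-a->q7 q5-b->q8 q5-c->q9 q6-a->q10 q6-b->q11 q6-c->q12 q7-a->q4 q7-b->q5 q7-c->q6 q8-a->q7 q8-b->q8 q8-c->q9 q9-a->q10 q9-b->q11 q9-c->q12 q10-a->q4 q10-b->q5 q10-c->q6 q11-a->q7 q11-b->q8 q11-c->q9 q12-a->q10 q12-b->q11 q12-c->q12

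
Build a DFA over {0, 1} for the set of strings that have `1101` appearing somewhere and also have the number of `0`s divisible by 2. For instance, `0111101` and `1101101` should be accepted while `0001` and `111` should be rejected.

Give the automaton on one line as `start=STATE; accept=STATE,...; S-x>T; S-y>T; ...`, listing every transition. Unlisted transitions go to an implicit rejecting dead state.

start=q0; accept=q9; q0-0>q1; q0-1>q2; q1-0>q0; q1-1>q3; q2-0>q1; q2-1>q4; q3-0>q0; q3-1>q5; q4-0>q6; q4-1>q4; q5-0>q7; q5-1>q5; q6-0>q0; q6-1>q8; q7-0>q1; q7-1>q9; q8-0>q9; q8-1>q8; q9-0>q8; q9-1>q9

Build one automaton per condition and run them in lockstep. One (5 states) tracks whether and how much of `1101` has been seen; the other (2 states) tracks the count of `0`s modulo 2. Each combined state is a pair, one component from each; accept when both components accept.
A 10-state machine:
        0   1  
>  q0   q1  q2 
   q1   q0  q3 
   q2   q1  q4 
   q3   q0  q5 
   q4   q6  q4 
   q5   q7  q5 
   q6   q0  q8 
   q7   q1  q9 
   q8   q9  q8 
 * q9   q8  q9 
(> = start, * = accepting)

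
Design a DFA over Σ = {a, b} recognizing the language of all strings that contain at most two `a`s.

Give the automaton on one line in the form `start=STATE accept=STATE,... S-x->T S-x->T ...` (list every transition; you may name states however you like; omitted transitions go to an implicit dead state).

Count `a`s, saturating at 3: states q0 through q2 mean 0 through 2 `a`s seen; q3 means more than 2. Each `a` increments (capped at q3); other symbols loop. Accept from {q0, q1, q2}.
With 4 states:
        a   b  
>* q0   q1  q0 
 * q1   q2  q1 
 * q2   q3  q2 
   q3   q3  q3 
(> = start, * = accepting)

start=q0 accept=q0,q1,q2 q0-a->q1 q0-b->q0 q1-a->q2 q1-b->q1 q2-a->q3 q2-b->q2 q3-a->q3 q3-b->q3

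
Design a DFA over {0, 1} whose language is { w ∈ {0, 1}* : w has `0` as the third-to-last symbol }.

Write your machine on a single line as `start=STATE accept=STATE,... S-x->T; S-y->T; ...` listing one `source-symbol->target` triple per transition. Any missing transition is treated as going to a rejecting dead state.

A DFA must remember the last 3 symbols (since which symbol is third-to-last isn't known until the input ends). Use one state per possible window of the last ≤3 symbols; accept from those whose window starts with `0`.
       0  1 
>  A   B  C 
   B   D  E 
   C   F  G 
   D   H  I 
   E   J  K 
   F   L  M 
   G   N  O 
 * H   H  I 
 * I   J  K 
 * J   L  M 
 * K   N  O 
   L   H  I 
   M   J  K 
   N   L  M 
   O   N  O 
(> = start, * = accepting)

start=A; accept=H,I,J,K; A-0->B; A-1->C; B-0->D; B-1->E; C-0->F; C-1->G; D-0->H; D-1->I; E-0->J; E-1->K; F-0->L; F-1->M; G-0->N; G-1->O; H-0->H; H-1->I; I-0->J; I-1->K; J-0->L; J-1->M; K-0->N; K-1->O; L-0->H; L-1->I; M-0->J; M-1->K; N-0->L; N-1->M; O-0->N; O-1->O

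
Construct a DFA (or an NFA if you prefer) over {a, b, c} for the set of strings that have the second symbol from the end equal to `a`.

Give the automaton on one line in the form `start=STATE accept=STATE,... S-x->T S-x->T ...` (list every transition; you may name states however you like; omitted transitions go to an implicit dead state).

Because acceptance depends on a position counted from the end, the machine has to buffer the most recent 2 symbols. Make each state the string of the last up-to-2 symbols read; on input `x` shift the window left and append `x`. Accept when the buffered window has length 2 and begins with `a`.
A 13-state machine:
          a    b    c  
>  S0     S1   S2   S3 
   S1     S4   S5   S6 
   S2     S7   S8   S9 
   S3    S10  S11  S12 
 * S4     S4   S5   S6 
 * S5     S7   S8   S9 
 * S6    S10  S11  S12 
   S7     S4   S5   S6 
   S8     S7   S8   S9 
   S9    S10  S11  S12 
   S10    S4   S5   S6 
   S11    S7   S8   S9 
   S12   S10  S11  S12 
(> = start, * = accepting)

start=S0 accept=S4,S5,S6 S0-a->S1 S0-b->S2 S0-c->S3 S1-a->S4 S1-b->S5 S1-c->S6 S2-a->S7 S2-b->S8 S2-c->S9 S3-a->S10 S3-b->S11 S3-c->S12 S4-a->S4 S4-b->S5 S4-c->S6 S5-a->S7 S5-b->S8 S5-c->S9 S6-a->S10 S6-b->S11 S6-c->S12 S7-a->S4 S7-b->S5 S7-c->S6 S8-a->S7 S8-b->S8 S8-c->S9 S9-a->S10 S9-b->S11 S9-c->S12 S10-a->S4 S10-b->S5 S10-c->S6 S11-a->S7 S11-b->S8 S11-c->S9 S12-a->S10 S12-b->S11 S12-c->S12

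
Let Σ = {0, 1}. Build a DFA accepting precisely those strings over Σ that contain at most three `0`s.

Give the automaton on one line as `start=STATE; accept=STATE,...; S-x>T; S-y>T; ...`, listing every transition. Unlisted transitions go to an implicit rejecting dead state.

Only the number of `0`s matters, and only up to 4. Make a chain q0 → q1 → q2 → q3 → q4 advanced by each `0` (with q4 absorbing); every other symbol self-loops. The accepting set is {q0, q1, q2, q3}.
        0   1  
>* q0   q1  q0 
 * q1   q2  q1 
 * q2   q3  q2 
 * q3   q4  q3 
   q4   q4  q4 
(> = start, * = accepting)

start=q0; accept=q0,q1,q2,q3; q0-0>q1; q0-1>q0; q1-0>q2; q1-1>q1; q2-0>q3; q2-1>q2; q3-0>q4; q3-1>q3; q4-0>q4; q4-1>q4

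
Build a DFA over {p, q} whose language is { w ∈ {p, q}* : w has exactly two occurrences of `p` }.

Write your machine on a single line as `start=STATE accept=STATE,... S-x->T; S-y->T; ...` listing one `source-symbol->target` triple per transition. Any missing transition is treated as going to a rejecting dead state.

start=A; accept=C; A-p->B; A-q->A; B-p->C; B-q->B; C-p->D; C-q->C; D-p->D; D-q->D

Count `p`s, saturating at 3: states A through C mean 0 through 2 `p`s seen; D means more than 2. Each `p` increments (capped at D); other symbols loop. Accept from {C}.
4 states suffice.
       p  q 
>  A   B  A 
   B   C  B 
 * C   D  C 
   D   D  D 
(> = start, * = accepting)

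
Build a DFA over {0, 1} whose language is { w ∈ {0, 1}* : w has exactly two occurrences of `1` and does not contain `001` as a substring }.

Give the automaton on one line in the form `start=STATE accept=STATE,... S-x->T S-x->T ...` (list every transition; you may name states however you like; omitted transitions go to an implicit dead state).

Run two small machines in parallel and take their product. The first has 4 states tracking the count of `1`s, saturating at 3; the second has 4 states tracking partial matches of the forbidden pattern `001`. A product state is a pair (one from each), accepting exactly when both do. After merging equivalent states the machine shrinks.
A 6-state machine:
       0  1 
>  A   B  C 
   B   D  C 
   C   E  F 
   D   D  D 
   E   D  F 
 * F   F  D 
(> = start, * = accepting)

start=A accept=F A-0->B A-1->C B-0->D B-1->C C-0->E C-1->F D-0->D D-1->D E-0->D E-1->F F-0->F F-1->D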